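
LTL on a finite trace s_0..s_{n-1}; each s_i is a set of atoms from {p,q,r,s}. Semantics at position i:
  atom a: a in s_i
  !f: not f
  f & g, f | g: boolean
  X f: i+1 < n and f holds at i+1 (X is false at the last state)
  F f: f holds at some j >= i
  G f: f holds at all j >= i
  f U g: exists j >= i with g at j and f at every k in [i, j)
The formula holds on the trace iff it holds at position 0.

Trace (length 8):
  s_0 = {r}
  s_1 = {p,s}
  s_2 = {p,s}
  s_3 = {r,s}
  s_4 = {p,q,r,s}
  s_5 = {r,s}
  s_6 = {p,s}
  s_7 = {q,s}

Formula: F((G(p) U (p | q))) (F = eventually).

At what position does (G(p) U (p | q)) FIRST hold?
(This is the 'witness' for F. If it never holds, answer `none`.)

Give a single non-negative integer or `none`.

Answer: 1

Derivation:
s_0={r}: (G(p) U (p | q))=False G(p)=False p=False (p | q)=False q=False
s_1={p,s}: (G(p) U (p | q))=True G(p)=False p=True (p | q)=True q=False
s_2={p,s}: (G(p) U (p | q))=True G(p)=False p=True (p | q)=True q=False
s_3={r,s}: (G(p) U (p | q))=False G(p)=False p=False (p | q)=False q=False
s_4={p,q,r,s}: (G(p) U (p | q))=True G(p)=False p=True (p | q)=True q=True
s_5={r,s}: (G(p) U (p | q))=False G(p)=False p=False (p | q)=False q=False
s_6={p,s}: (G(p) U (p | q))=True G(p)=False p=True (p | q)=True q=False
s_7={q,s}: (G(p) U (p | q))=True G(p)=False p=False (p | q)=True q=True
F((G(p) U (p | q))) holds; first witness at position 1.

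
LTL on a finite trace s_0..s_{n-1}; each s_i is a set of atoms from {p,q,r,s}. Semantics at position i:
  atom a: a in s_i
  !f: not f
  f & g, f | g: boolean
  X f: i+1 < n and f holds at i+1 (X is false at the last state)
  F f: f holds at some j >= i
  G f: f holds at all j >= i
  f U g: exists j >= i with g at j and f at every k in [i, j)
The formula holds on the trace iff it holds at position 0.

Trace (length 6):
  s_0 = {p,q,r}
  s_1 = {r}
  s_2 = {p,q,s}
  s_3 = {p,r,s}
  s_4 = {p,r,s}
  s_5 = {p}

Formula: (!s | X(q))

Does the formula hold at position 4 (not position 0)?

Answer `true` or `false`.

Answer: false

Derivation:
s_0={p,q,r}: (!s | X(q))=True !s=True s=False X(q)=False q=True
s_1={r}: (!s | X(q))=True !s=True s=False X(q)=True q=False
s_2={p,q,s}: (!s | X(q))=False !s=False s=True X(q)=False q=True
s_3={p,r,s}: (!s | X(q))=False !s=False s=True X(q)=False q=False
s_4={p,r,s}: (!s | X(q))=False !s=False s=True X(q)=False q=False
s_5={p}: (!s | X(q))=True !s=True s=False X(q)=False q=False
Evaluating at position 4: result = False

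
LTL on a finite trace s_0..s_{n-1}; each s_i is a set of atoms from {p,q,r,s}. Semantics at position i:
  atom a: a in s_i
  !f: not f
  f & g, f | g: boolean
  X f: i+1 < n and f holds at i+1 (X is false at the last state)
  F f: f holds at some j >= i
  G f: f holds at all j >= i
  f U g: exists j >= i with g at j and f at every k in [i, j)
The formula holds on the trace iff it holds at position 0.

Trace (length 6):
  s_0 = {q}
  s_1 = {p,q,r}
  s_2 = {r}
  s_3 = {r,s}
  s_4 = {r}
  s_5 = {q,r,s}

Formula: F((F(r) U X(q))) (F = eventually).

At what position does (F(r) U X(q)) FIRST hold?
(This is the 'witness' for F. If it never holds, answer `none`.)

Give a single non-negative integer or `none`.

s_0={q}: (F(r) U X(q))=True F(r)=True r=False X(q)=True q=True
s_1={p,q,r}: (F(r) U X(q))=True F(r)=True r=True X(q)=False q=True
s_2={r}: (F(r) U X(q))=True F(r)=True r=True X(q)=False q=False
s_3={r,s}: (F(r) U X(q))=True F(r)=True r=True X(q)=False q=False
s_4={r}: (F(r) U X(q))=True F(r)=True r=True X(q)=True q=False
s_5={q,r,s}: (F(r) U X(q))=False F(r)=True r=True X(q)=False q=True
F((F(r) U X(q))) holds; first witness at position 0.

Answer: 0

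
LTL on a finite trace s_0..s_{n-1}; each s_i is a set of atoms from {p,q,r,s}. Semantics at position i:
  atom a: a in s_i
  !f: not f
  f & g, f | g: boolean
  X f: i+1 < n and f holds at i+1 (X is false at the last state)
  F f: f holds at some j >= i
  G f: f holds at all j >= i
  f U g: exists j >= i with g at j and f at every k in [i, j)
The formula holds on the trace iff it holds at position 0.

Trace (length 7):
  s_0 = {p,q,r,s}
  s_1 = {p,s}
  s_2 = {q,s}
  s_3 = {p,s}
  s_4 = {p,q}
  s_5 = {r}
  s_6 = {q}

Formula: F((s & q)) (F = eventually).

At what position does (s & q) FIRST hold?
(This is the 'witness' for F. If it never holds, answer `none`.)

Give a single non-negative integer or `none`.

Answer: 0

Derivation:
s_0={p,q,r,s}: (s & q)=True s=True q=True
s_1={p,s}: (s & q)=False s=True q=False
s_2={q,s}: (s & q)=True s=True q=True
s_3={p,s}: (s & q)=False s=True q=False
s_4={p,q}: (s & q)=False s=False q=True
s_5={r}: (s & q)=False s=False q=False
s_6={q}: (s & q)=False s=False q=True
F((s & q)) holds; first witness at position 0.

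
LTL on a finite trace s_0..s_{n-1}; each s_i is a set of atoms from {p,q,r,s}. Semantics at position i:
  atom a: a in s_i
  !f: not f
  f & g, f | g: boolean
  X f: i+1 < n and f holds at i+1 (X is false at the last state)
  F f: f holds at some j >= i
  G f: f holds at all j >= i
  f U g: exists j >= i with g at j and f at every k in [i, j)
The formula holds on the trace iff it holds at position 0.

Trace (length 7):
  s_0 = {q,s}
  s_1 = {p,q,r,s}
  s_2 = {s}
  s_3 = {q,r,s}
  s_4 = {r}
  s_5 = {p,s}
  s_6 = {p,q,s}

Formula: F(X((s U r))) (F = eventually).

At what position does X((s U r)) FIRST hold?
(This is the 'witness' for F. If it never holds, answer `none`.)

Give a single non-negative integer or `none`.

s_0={q,s}: X((s U r))=True (s U r)=True s=True r=False
s_1={p,q,r,s}: X((s U r))=True (s U r)=True s=True r=True
s_2={s}: X((s U r))=True (s U r)=True s=True r=False
s_3={q,r,s}: X((s U r))=True (s U r)=True s=True r=True
s_4={r}: X((s U r))=False (s U r)=True s=False r=True
s_5={p,s}: X((s U r))=False (s U r)=False s=True r=False
s_6={p,q,s}: X((s U r))=False (s U r)=False s=True r=False
F(X((s U r))) holds; first witness at position 0.

Answer: 0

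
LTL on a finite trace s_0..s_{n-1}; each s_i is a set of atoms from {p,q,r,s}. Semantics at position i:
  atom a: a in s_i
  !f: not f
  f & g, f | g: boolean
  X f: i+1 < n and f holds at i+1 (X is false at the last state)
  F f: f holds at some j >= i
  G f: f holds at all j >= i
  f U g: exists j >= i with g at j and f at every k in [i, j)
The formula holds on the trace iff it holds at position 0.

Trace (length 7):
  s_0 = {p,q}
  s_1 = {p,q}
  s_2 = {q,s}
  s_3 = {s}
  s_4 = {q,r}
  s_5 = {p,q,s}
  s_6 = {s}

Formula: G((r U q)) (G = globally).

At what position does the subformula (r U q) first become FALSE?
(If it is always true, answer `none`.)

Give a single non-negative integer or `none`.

Answer: 3

Derivation:
s_0={p,q}: (r U q)=True r=False q=True
s_1={p,q}: (r U q)=True r=False q=True
s_2={q,s}: (r U q)=True r=False q=True
s_3={s}: (r U q)=False r=False q=False
s_4={q,r}: (r U q)=True r=True q=True
s_5={p,q,s}: (r U q)=True r=False q=True
s_6={s}: (r U q)=False r=False q=False
G((r U q)) holds globally = False
First violation at position 3.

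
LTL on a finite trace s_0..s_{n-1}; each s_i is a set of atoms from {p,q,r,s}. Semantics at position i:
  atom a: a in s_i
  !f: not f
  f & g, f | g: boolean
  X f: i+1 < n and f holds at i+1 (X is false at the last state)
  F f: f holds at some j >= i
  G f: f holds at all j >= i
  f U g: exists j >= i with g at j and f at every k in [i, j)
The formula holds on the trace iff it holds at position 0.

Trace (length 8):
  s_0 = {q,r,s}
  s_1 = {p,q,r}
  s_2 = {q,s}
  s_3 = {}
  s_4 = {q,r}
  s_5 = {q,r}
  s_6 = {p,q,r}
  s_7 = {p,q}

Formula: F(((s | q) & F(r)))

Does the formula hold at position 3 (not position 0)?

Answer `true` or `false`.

s_0={q,r,s}: F(((s | q) & F(r)))=True ((s | q) & F(r))=True (s | q)=True s=True q=True F(r)=True r=True
s_1={p,q,r}: F(((s | q) & F(r)))=True ((s | q) & F(r))=True (s | q)=True s=False q=True F(r)=True r=True
s_2={q,s}: F(((s | q) & F(r)))=True ((s | q) & F(r))=True (s | q)=True s=True q=True F(r)=True r=False
s_3={}: F(((s | q) & F(r)))=True ((s | q) & F(r))=False (s | q)=False s=False q=False F(r)=True r=False
s_4={q,r}: F(((s | q) & F(r)))=True ((s | q) & F(r))=True (s | q)=True s=False q=True F(r)=True r=True
s_5={q,r}: F(((s | q) & F(r)))=True ((s | q) & F(r))=True (s | q)=True s=False q=True F(r)=True r=True
s_6={p,q,r}: F(((s | q) & F(r)))=True ((s | q) & F(r))=True (s | q)=True s=False q=True F(r)=True r=True
s_7={p,q}: F(((s | q) & F(r)))=False ((s | q) & F(r))=False (s | q)=True s=False q=True F(r)=False r=False
Evaluating at position 3: result = True

Answer: true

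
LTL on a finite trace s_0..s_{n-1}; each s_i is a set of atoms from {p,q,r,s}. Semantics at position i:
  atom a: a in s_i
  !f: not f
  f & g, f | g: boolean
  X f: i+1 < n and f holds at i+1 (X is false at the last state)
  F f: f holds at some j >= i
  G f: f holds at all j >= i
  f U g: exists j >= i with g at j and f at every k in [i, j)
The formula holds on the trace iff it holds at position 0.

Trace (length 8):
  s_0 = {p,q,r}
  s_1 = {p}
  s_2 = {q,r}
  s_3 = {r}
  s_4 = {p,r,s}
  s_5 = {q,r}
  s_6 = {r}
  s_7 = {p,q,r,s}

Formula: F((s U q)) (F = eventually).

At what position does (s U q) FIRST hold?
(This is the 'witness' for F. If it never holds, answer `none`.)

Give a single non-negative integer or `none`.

s_0={p,q,r}: (s U q)=True s=False q=True
s_1={p}: (s U q)=False s=False q=False
s_2={q,r}: (s U q)=True s=False q=True
s_3={r}: (s U q)=False s=False q=False
s_4={p,r,s}: (s U q)=True s=True q=False
s_5={q,r}: (s U q)=True s=False q=True
s_6={r}: (s U q)=False s=False q=False
s_7={p,q,r,s}: (s U q)=True s=True q=True
F((s U q)) holds; first witness at position 0.

Answer: 0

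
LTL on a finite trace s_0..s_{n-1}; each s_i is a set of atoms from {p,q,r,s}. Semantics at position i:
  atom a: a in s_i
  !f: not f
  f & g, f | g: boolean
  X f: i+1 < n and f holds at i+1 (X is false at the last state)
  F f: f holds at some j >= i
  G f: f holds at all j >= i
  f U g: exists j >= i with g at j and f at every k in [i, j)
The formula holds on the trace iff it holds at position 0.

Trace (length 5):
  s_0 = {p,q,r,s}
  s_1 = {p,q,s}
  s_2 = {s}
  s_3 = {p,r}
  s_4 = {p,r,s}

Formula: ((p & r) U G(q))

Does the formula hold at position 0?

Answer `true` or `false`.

Answer: false

Derivation:
s_0={p,q,r,s}: ((p & r) U G(q))=False (p & r)=True p=True r=True G(q)=False q=True
s_1={p,q,s}: ((p & r) U G(q))=False (p & r)=False p=True r=False G(q)=False q=True
s_2={s}: ((p & r) U G(q))=False (p & r)=False p=False r=False G(q)=False q=False
s_3={p,r}: ((p & r) U G(q))=False (p & r)=True p=True r=True G(q)=False q=False
s_4={p,r,s}: ((p & r) U G(q))=False (p & r)=True p=True r=True G(q)=False q=False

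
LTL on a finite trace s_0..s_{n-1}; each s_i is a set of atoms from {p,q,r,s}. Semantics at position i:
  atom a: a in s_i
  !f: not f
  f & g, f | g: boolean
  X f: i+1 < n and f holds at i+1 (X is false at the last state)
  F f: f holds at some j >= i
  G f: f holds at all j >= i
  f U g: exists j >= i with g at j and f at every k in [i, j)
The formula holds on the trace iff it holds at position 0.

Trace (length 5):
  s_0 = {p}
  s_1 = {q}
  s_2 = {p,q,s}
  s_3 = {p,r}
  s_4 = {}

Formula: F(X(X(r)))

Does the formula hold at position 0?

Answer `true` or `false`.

Answer: true

Derivation:
s_0={p}: F(X(X(r)))=True X(X(r))=False X(r)=False r=False
s_1={q}: F(X(X(r)))=True X(X(r))=True X(r)=False r=False
s_2={p,q,s}: F(X(X(r)))=False X(X(r))=False X(r)=True r=False
s_3={p,r}: F(X(X(r)))=False X(X(r))=False X(r)=False r=True
s_4={}: F(X(X(r)))=False X(X(r))=False X(r)=False r=False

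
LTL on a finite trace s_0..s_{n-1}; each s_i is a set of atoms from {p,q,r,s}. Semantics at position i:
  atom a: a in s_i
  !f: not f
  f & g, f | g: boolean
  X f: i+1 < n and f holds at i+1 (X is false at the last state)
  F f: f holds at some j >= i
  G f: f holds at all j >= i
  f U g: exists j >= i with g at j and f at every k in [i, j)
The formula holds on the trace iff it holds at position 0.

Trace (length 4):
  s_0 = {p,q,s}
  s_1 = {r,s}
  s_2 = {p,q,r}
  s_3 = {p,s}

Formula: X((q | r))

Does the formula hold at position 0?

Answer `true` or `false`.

Answer: true

Derivation:
s_0={p,q,s}: X((q | r))=True (q | r)=True q=True r=False
s_1={r,s}: X((q | r))=True (q | r)=True q=False r=True
s_2={p,q,r}: X((q | r))=False (q | r)=True q=True r=True
s_3={p,s}: X((q | r))=False (q | r)=False q=False r=False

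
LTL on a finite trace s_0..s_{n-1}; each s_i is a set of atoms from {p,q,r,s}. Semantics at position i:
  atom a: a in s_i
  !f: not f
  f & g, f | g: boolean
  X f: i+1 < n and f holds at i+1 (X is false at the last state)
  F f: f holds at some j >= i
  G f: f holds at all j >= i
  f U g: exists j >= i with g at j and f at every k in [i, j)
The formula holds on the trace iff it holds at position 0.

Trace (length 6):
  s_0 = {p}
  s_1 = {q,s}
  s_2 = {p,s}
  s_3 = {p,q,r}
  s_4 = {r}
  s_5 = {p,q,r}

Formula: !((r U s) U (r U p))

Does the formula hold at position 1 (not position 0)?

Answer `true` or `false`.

s_0={p}: !((r U s) U (r U p))=False ((r U s) U (r U p))=True (r U s)=False r=False s=False (r U p)=True p=True
s_1={q,s}: !((r U s) U (r U p))=False ((r U s) U (r U p))=True (r U s)=True r=False s=True (r U p)=False p=False
s_2={p,s}: !((r U s) U (r U p))=False ((r U s) U (r U p))=True (r U s)=True r=False s=True (r U p)=True p=True
s_3={p,q,r}: !((r U s) U (r U p))=False ((r U s) U (r U p))=True (r U s)=False r=True s=False (r U p)=True p=True
s_4={r}: !((r U s) U (r U p))=False ((r U s) U (r U p))=True (r U s)=False r=True s=False (r U p)=True p=False
s_5={p,q,r}: !((r U s) U (r U p))=False ((r U s) U (r U p))=True (r U s)=False r=True s=False (r U p)=True p=True
Evaluating at position 1: result = False

Answer: false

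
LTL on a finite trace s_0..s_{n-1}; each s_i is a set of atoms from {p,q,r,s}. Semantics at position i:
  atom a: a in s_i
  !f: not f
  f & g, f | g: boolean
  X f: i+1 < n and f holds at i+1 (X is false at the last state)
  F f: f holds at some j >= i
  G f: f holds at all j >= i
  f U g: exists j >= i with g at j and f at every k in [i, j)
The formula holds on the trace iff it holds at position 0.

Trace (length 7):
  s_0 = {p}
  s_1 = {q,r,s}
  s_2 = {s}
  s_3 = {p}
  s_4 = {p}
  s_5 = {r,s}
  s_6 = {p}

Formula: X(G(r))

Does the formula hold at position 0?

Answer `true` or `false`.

Answer: false

Derivation:
s_0={p}: X(G(r))=False G(r)=False r=False
s_1={q,r,s}: X(G(r))=False G(r)=False r=True
s_2={s}: X(G(r))=False G(r)=False r=False
s_3={p}: X(G(r))=False G(r)=False r=False
s_4={p}: X(G(r))=False G(r)=False r=False
s_5={r,s}: X(G(r))=False G(r)=False r=True
s_6={p}: X(G(r))=False G(r)=False r=False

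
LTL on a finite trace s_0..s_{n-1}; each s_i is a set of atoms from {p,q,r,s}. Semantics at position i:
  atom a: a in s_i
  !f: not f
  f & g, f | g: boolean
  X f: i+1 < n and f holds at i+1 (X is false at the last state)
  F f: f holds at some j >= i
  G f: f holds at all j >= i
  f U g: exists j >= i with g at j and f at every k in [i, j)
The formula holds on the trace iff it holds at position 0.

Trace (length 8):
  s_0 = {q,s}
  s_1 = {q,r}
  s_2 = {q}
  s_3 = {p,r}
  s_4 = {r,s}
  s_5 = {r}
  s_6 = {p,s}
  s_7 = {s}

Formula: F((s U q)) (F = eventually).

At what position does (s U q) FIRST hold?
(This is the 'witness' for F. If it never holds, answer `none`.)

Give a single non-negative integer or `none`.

Answer: 0

Derivation:
s_0={q,s}: (s U q)=True s=True q=True
s_1={q,r}: (s U q)=True s=False q=True
s_2={q}: (s U q)=True s=False q=True
s_3={p,r}: (s U q)=False s=False q=False
s_4={r,s}: (s U q)=False s=True q=False
s_5={r}: (s U q)=False s=False q=False
s_6={p,s}: (s U q)=False s=True q=False
s_7={s}: (s U q)=False s=True q=False
F((s U q)) holds; first witness at position 0.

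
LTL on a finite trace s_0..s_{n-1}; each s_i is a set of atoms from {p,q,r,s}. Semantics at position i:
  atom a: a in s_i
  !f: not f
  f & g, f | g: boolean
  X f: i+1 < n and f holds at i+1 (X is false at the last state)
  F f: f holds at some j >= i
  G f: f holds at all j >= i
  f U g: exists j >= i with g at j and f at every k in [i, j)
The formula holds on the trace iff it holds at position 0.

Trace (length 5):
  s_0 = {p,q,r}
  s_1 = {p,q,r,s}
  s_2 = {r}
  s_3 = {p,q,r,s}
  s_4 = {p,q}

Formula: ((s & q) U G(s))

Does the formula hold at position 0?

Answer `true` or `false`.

Answer: false

Derivation:
s_0={p,q,r}: ((s & q) U G(s))=False (s & q)=False s=False q=True G(s)=False
s_1={p,q,r,s}: ((s & q) U G(s))=False (s & q)=True s=True q=True G(s)=False
s_2={r}: ((s & q) U G(s))=False (s & q)=False s=False q=False G(s)=False
s_3={p,q,r,s}: ((s & q) U G(s))=False (s & q)=True s=True q=True G(s)=False
s_4={p,q}: ((s & q) U G(s))=False (s & q)=False s=False q=True G(s)=False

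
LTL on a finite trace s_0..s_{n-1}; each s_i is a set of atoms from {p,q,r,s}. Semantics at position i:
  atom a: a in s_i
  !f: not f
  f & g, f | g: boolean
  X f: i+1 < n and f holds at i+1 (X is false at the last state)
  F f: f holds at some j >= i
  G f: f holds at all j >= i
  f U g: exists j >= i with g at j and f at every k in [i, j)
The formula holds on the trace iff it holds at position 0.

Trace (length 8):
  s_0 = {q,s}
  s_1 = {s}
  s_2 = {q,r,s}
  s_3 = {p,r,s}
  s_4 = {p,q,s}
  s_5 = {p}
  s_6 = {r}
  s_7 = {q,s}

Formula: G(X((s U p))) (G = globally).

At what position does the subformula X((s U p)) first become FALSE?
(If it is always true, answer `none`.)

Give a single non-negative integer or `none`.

Answer: 5

Derivation:
s_0={q,s}: X((s U p))=True (s U p)=True s=True p=False
s_1={s}: X((s U p))=True (s U p)=True s=True p=False
s_2={q,r,s}: X((s U p))=True (s U p)=True s=True p=False
s_3={p,r,s}: X((s U p))=True (s U p)=True s=True p=True
s_4={p,q,s}: X((s U p))=True (s U p)=True s=True p=True
s_5={p}: X((s U p))=False (s U p)=True s=False p=True
s_6={r}: X((s U p))=False (s U p)=False s=False p=False
s_7={q,s}: X((s U p))=False (s U p)=False s=True p=False
G(X((s U p))) holds globally = False
First violation at position 5.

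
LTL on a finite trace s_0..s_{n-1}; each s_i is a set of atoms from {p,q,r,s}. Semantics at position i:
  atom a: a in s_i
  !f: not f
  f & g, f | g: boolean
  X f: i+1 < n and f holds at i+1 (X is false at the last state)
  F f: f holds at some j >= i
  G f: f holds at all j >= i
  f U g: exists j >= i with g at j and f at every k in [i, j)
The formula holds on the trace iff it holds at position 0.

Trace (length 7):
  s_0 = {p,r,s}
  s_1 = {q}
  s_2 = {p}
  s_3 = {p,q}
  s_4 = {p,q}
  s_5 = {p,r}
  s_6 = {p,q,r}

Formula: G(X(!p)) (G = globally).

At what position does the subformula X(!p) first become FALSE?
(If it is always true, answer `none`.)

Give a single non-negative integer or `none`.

s_0={p,r,s}: X(!p)=True !p=False p=True
s_1={q}: X(!p)=False !p=True p=False
s_2={p}: X(!p)=False !p=False p=True
s_3={p,q}: X(!p)=False !p=False p=True
s_4={p,q}: X(!p)=False !p=False p=True
s_5={p,r}: X(!p)=False !p=False p=True
s_6={p,q,r}: X(!p)=False !p=False p=True
G(X(!p)) holds globally = False
First violation at position 1.

Answer: 1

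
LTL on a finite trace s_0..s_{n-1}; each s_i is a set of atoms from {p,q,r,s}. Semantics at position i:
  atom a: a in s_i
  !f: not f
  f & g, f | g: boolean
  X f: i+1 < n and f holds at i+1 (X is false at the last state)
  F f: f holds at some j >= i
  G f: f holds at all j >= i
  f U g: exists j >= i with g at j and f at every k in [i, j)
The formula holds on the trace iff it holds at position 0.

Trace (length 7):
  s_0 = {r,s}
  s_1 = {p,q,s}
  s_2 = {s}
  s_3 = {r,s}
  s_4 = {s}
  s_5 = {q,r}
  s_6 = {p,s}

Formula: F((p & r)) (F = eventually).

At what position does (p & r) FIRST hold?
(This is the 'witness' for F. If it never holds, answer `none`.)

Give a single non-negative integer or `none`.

Answer: none

Derivation:
s_0={r,s}: (p & r)=False p=False r=True
s_1={p,q,s}: (p & r)=False p=True r=False
s_2={s}: (p & r)=False p=False r=False
s_3={r,s}: (p & r)=False p=False r=True
s_4={s}: (p & r)=False p=False r=False
s_5={q,r}: (p & r)=False p=False r=True
s_6={p,s}: (p & r)=False p=True r=False
F((p & r)) does not hold (no witness exists).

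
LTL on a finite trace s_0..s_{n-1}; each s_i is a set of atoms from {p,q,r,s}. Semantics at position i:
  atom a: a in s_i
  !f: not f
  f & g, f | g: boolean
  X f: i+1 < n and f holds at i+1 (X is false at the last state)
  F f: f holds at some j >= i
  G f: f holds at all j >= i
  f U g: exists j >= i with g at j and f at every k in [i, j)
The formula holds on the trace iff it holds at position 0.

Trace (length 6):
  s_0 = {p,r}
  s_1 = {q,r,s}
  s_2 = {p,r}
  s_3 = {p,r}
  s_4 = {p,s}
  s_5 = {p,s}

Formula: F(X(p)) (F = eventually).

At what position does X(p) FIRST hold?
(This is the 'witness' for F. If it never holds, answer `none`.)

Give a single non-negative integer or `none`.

Answer: 1

Derivation:
s_0={p,r}: X(p)=False p=True
s_1={q,r,s}: X(p)=True p=False
s_2={p,r}: X(p)=True p=True
s_3={p,r}: X(p)=True p=True
s_4={p,s}: X(p)=True p=True
s_5={p,s}: X(p)=False p=True
F(X(p)) holds; first witness at position 1.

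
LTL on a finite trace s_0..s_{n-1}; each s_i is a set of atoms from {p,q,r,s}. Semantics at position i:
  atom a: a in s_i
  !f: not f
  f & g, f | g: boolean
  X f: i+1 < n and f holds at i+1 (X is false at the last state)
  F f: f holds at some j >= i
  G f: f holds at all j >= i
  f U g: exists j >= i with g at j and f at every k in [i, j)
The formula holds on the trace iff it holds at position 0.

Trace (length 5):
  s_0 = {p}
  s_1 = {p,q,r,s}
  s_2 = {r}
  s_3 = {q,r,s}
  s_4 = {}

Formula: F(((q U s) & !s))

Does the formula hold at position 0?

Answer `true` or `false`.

Answer: false

Derivation:
s_0={p}: F(((q U s) & !s))=False ((q U s) & !s)=False (q U s)=False q=False s=False !s=True
s_1={p,q,r,s}: F(((q U s) & !s))=False ((q U s) & !s)=False (q U s)=True q=True s=True !s=False
s_2={r}: F(((q U s) & !s))=False ((q U s) & !s)=False (q U s)=False q=False s=False !s=True
s_3={q,r,s}: F(((q U s) & !s))=False ((q U s) & !s)=False (q U s)=True q=True s=True !s=False
s_4={}: F(((q U s) & !s))=False ((q U s) & !s)=False (q U s)=False q=False s=False !s=True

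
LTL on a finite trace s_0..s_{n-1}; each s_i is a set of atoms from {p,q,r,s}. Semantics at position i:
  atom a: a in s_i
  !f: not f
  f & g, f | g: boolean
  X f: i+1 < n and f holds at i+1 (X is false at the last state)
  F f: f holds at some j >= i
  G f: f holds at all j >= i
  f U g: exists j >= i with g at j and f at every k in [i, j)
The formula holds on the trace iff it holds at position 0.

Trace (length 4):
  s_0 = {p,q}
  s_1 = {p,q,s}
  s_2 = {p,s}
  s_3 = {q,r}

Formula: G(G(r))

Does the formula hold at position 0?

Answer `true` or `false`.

s_0={p,q}: G(G(r))=False G(r)=False r=False
s_1={p,q,s}: G(G(r))=False G(r)=False r=False
s_2={p,s}: G(G(r))=False G(r)=False r=False
s_3={q,r}: G(G(r))=True G(r)=True r=True

Answer: false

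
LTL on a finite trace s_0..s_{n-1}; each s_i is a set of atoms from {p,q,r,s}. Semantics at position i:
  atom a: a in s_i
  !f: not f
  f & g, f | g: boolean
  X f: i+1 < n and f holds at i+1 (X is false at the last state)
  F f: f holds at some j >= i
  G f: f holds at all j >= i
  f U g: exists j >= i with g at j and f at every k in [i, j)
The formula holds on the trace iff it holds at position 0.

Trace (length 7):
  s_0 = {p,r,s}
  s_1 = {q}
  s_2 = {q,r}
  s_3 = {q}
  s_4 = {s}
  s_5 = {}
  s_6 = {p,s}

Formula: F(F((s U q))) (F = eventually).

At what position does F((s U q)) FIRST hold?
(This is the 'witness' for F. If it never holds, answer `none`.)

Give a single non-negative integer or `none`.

s_0={p,r,s}: F((s U q))=True (s U q)=True s=True q=False
s_1={q}: F((s U q))=True (s U q)=True s=False q=True
s_2={q,r}: F((s U q))=True (s U q)=True s=False q=True
s_3={q}: F((s U q))=True (s U q)=True s=False q=True
s_4={s}: F((s U q))=False (s U q)=False s=True q=False
s_5={}: F((s U q))=False (s U q)=False s=False q=False
s_6={p,s}: F((s U q))=False (s U q)=False s=True q=False
F(F((s U q))) holds; first witness at position 0.

Answer: 0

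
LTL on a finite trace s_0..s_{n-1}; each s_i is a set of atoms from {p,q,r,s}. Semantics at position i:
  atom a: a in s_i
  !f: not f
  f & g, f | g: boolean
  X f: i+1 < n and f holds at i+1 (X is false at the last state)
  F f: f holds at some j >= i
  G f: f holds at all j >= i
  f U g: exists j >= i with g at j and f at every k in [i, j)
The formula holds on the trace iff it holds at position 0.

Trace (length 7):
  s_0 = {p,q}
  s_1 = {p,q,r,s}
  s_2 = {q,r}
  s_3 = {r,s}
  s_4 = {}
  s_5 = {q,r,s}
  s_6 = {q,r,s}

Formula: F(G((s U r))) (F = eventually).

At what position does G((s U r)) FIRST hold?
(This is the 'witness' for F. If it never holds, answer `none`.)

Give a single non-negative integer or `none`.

s_0={p,q}: G((s U r))=False (s U r)=False s=False r=False
s_1={p,q,r,s}: G((s U r))=False (s U r)=True s=True r=True
s_2={q,r}: G((s U r))=False (s U r)=True s=False r=True
s_3={r,s}: G((s U r))=False (s U r)=True s=True r=True
s_4={}: G((s U r))=False (s U r)=False s=False r=False
s_5={q,r,s}: G((s U r))=True (s U r)=True s=True r=True
s_6={q,r,s}: G((s U r))=True (s U r)=True s=True r=True
F(G((s U r))) holds; first witness at position 5.

Answer: 5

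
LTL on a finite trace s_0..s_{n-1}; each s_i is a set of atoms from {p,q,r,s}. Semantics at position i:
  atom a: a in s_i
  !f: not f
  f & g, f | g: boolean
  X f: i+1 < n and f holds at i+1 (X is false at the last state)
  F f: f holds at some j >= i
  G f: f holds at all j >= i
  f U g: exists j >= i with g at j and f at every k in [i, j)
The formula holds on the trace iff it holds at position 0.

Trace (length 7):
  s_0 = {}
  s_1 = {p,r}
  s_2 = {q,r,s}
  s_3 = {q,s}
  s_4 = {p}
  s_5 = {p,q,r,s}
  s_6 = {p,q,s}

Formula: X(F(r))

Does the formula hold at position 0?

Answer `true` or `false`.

s_0={}: X(F(r))=True F(r)=True r=False
s_1={p,r}: X(F(r))=True F(r)=True r=True
s_2={q,r,s}: X(F(r))=True F(r)=True r=True
s_3={q,s}: X(F(r))=True F(r)=True r=False
s_4={p}: X(F(r))=True F(r)=True r=False
s_5={p,q,r,s}: X(F(r))=False F(r)=True r=True
s_6={p,q,s}: X(F(r))=False F(r)=False r=False

Answer: true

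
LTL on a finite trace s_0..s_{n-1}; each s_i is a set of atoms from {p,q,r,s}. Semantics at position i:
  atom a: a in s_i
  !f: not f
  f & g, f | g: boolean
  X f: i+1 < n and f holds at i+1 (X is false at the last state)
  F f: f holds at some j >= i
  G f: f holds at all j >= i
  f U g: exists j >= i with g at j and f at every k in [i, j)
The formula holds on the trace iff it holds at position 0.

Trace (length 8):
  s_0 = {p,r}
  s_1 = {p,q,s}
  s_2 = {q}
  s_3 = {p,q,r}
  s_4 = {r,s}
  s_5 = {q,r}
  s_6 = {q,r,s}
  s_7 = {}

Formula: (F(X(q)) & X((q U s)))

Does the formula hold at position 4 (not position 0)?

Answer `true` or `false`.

Answer: true

Derivation:
s_0={p,r}: (F(X(q)) & X((q U s)))=True F(X(q))=True X(q)=True q=False X((q U s))=True (q U s)=False s=False
s_1={p,q,s}: (F(X(q)) & X((q U s)))=True F(X(q))=True X(q)=True q=True X((q U s))=True (q U s)=True s=True
s_2={q}: (F(X(q)) & X((q U s)))=True F(X(q))=True X(q)=True q=True X((q U s))=True (q U s)=True s=False
s_3={p,q,r}: (F(X(q)) & X((q U s)))=True F(X(q))=True X(q)=False q=True X((q U s))=True (q U s)=True s=False
s_4={r,s}: (F(X(q)) & X((q U s)))=True F(X(q))=True X(q)=True q=False X((q U s))=True (q U s)=True s=True
s_5={q,r}: (F(X(q)) & X((q U s)))=True F(X(q))=True X(q)=True q=True X((q U s))=True (q U s)=True s=False
s_6={q,r,s}: (F(X(q)) & X((q U s)))=False F(X(q))=False X(q)=False q=True X((q U s))=False (q U s)=True s=True
s_7={}: (F(X(q)) & X((q U s)))=False F(X(q))=False X(q)=False q=False X((q U s))=False (q U s)=False s=False
Evaluating at position 4: result = True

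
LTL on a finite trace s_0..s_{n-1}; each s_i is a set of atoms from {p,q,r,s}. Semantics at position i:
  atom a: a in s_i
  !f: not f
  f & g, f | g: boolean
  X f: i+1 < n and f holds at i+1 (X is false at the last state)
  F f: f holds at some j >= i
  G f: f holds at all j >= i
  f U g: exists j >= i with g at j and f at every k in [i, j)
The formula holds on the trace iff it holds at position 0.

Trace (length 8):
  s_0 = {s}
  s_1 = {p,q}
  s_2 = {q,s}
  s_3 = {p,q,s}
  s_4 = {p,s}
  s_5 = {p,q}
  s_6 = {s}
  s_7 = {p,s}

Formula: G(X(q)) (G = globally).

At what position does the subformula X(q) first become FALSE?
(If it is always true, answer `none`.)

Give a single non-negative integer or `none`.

Answer: 3

Derivation:
s_0={s}: X(q)=True q=False
s_1={p,q}: X(q)=True q=True
s_2={q,s}: X(q)=True q=True
s_3={p,q,s}: X(q)=False q=True
s_4={p,s}: X(q)=True q=False
s_5={p,q}: X(q)=False q=True
s_6={s}: X(q)=False q=False
s_7={p,s}: X(q)=False q=False
G(X(q)) holds globally = False
First violation at position 3.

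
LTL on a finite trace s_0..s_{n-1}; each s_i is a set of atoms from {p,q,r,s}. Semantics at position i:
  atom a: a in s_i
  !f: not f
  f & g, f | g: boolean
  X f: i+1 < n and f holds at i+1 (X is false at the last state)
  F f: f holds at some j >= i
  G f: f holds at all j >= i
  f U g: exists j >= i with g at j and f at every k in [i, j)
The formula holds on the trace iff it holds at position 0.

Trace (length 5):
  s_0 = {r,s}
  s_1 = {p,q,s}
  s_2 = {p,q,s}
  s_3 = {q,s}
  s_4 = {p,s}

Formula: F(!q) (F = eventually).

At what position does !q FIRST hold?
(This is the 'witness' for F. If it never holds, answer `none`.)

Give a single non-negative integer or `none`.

Answer: 0

Derivation:
s_0={r,s}: !q=True q=False
s_1={p,q,s}: !q=False q=True
s_2={p,q,s}: !q=False q=True
s_3={q,s}: !q=False q=True
s_4={p,s}: !q=True q=False
F(!q) holds; first witness at position 0.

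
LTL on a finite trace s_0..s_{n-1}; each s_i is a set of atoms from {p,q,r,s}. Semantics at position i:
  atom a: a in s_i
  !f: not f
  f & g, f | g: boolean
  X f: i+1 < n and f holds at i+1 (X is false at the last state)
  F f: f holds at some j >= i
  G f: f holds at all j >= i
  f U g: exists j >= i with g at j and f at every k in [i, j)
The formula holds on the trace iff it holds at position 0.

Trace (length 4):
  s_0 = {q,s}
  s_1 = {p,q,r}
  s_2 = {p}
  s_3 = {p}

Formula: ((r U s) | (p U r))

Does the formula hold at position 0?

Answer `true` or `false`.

Answer: true

Derivation:
s_0={q,s}: ((r U s) | (p U r))=True (r U s)=True r=False s=True (p U r)=False p=False
s_1={p,q,r}: ((r U s) | (p U r))=True (r U s)=False r=True s=False (p U r)=True p=True
s_2={p}: ((r U s) | (p U r))=False (r U s)=False r=False s=False (p U r)=False p=True
s_3={p}: ((r U s) | (p U r))=False (r U s)=False r=False s=False (p U r)=False p=True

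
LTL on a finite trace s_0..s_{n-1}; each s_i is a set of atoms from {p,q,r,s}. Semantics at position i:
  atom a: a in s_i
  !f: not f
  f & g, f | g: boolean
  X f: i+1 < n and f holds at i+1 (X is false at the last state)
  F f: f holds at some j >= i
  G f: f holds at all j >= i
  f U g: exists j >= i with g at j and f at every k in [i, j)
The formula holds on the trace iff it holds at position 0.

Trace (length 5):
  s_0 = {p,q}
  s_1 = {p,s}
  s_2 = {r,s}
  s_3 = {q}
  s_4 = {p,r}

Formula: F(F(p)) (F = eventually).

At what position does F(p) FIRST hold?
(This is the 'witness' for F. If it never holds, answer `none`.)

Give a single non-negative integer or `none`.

s_0={p,q}: F(p)=True p=True
s_1={p,s}: F(p)=True p=True
s_2={r,s}: F(p)=True p=False
s_3={q}: F(p)=True p=False
s_4={p,r}: F(p)=True p=True
F(F(p)) holds; first witness at position 0.

Answer: 0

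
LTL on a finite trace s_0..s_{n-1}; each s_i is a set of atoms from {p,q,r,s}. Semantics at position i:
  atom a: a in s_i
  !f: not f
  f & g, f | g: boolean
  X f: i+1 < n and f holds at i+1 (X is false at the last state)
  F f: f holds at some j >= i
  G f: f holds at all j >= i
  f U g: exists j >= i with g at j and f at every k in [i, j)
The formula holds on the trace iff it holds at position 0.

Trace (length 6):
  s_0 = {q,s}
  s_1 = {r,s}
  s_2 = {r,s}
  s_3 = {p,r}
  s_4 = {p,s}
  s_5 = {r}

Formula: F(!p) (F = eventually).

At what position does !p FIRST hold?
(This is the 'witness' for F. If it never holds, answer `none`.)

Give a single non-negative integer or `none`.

Answer: 0

Derivation:
s_0={q,s}: !p=True p=False
s_1={r,s}: !p=True p=False
s_2={r,s}: !p=True p=False
s_3={p,r}: !p=False p=True
s_4={p,s}: !p=False p=True
s_5={r}: !p=True p=False
F(!p) holds; first witness at position 0.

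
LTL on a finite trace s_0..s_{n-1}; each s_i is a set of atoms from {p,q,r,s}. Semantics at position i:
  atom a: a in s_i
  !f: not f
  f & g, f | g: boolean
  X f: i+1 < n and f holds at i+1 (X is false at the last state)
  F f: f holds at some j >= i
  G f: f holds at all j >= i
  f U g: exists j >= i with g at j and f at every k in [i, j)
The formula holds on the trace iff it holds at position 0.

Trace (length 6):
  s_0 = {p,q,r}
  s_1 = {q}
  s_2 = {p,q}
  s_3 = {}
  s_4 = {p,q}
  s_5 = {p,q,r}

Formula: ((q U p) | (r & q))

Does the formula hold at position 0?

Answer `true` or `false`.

s_0={p,q,r}: ((q U p) | (r & q))=True (q U p)=True q=True p=True (r & q)=True r=True
s_1={q}: ((q U p) | (r & q))=True (q U p)=True q=True p=False (r & q)=False r=False
s_2={p,q}: ((q U p) | (r & q))=True (q U p)=True q=True p=True (r & q)=False r=False
s_3={}: ((q U p) | (r & q))=False (q U p)=False q=False p=False (r & q)=False r=False
s_4={p,q}: ((q U p) | (r & q))=True (q U p)=True q=True p=True (r & q)=False r=False
s_5={p,q,r}: ((q U p) | (r & q))=True (q U p)=True q=True p=True (r & q)=True r=True

Answer: true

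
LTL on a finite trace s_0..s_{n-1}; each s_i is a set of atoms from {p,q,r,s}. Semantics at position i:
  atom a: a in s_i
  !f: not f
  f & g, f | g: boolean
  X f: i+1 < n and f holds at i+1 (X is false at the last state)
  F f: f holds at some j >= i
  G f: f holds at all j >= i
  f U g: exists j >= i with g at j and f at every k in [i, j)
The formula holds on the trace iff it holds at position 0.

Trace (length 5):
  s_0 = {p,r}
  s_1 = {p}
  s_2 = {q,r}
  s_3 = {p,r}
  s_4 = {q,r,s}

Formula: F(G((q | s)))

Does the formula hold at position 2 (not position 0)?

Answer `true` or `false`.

s_0={p,r}: F(G((q | s)))=True G((q | s))=False (q | s)=False q=False s=False
s_1={p}: F(G((q | s)))=True G((q | s))=False (q | s)=False q=False s=False
s_2={q,r}: F(G((q | s)))=True G((q | s))=False (q | s)=True q=True s=False
s_3={p,r}: F(G((q | s)))=True G((q | s))=False (q | s)=False q=False s=False
s_4={q,r,s}: F(G((q | s)))=True G((q | s))=True (q | s)=True q=True s=True
Evaluating at position 2: result = True

Answer: true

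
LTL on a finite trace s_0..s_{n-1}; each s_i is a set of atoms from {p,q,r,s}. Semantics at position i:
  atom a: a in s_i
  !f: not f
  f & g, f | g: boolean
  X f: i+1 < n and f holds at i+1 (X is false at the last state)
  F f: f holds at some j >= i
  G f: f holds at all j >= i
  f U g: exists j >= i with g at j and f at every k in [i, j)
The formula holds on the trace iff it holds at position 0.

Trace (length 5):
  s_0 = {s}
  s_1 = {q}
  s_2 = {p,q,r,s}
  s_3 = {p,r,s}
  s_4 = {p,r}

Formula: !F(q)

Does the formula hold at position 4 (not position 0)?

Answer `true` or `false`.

Answer: true

Derivation:
s_0={s}: !F(q)=False F(q)=True q=False
s_1={q}: !F(q)=False F(q)=True q=True
s_2={p,q,r,s}: !F(q)=False F(q)=True q=True
s_3={p,r,s}: !F(q)=True F(q)=False q=False
s_4={p,r}: !F(q)=True F(q)=False q=False
Evaluating at position 4: result = True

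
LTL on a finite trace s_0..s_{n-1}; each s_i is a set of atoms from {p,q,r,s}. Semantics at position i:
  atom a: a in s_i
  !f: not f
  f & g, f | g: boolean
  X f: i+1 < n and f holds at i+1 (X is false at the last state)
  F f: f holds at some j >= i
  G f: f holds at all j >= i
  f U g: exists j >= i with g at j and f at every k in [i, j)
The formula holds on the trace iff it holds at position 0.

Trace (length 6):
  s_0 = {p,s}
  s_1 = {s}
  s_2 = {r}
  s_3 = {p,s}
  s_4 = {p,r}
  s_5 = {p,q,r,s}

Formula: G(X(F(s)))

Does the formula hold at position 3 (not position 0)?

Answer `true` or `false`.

s_0={p,s}: G(X(F(s)))=False X(F(s))=True F(s)=True s=True
s_1={s}: G(X(F(s)))=False X(F(s))=True F(s)=True s=True
s_2={r}: G(X(F(s)))=False X(F(s))=True F(s)=True s=False
s_3={p,s}: G(X(F(s)))=False X(F(s))=True F(s)=True s=True
s_4={p,r}: G(X(F(s)))=False X(F(s))=True F(s)=True s=False
s_5={p,q,r,s}: G(X(F(s)))=False X(F(s))=False F(s)=True s=True
Evaluating at position 3: result = False

Answer: false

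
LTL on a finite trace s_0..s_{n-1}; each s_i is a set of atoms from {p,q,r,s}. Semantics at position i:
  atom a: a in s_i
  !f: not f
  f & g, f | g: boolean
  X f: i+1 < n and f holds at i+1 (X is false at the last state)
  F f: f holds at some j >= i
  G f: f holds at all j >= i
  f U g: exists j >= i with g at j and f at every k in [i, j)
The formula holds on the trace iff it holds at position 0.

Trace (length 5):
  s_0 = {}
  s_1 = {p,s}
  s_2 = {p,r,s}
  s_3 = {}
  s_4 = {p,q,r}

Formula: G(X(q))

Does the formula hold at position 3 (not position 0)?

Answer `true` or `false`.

s_0={}: G(X(q))=False X(q)=False q=False
s_1={p,s}: G(X(q))=False X(q)=False q=False
s_2={p,r,s}: G(X(q))=False X(q)=False q=False
s_3={}: G(X(q))=False X(q)=True q=False
s_4={p,q,r}: G(X(q))=False X(q)=False q=True
Evaluating at position 3: result = False

Answer: false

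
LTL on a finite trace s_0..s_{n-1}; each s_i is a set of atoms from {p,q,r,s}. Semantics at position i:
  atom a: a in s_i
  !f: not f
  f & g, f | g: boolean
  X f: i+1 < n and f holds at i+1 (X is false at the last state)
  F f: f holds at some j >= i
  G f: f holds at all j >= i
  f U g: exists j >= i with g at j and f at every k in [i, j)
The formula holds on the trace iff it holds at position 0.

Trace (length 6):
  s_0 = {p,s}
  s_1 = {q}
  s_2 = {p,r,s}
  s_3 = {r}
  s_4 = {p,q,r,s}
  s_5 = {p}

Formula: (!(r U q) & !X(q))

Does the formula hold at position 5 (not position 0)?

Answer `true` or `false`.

s_0={p,s}: (!(r U q) & !X(q))=False !(r U q)=True (r U q)=False r=False q=False !X(q)=False X(q)=True
s_1={q}: (!(r U q) & !X(q))=False !(r U q)=False (r U q)=True r=False q=True !X(q)=True X(q)=False
s_2={p,r,s}: (!(r U q) & !X(q))=False !(r U q)=False (r U q)=True r=True q=False !X(q)=True X(q)=False
s_3={r}: (!(r U q) & !X(q))=False !(r U q)=False (r U q)=True r=True q=False !X(q)=False X(q)=True
s_4={p,q,r,s}: (!(r U q) & !X(q))=False !(r U q)=False (r U q)=True r=True q=True !X(q)=True X(q)=False
s_5={p}: (!(r U q) & !X(q))=True !(r U q)=True (r U q)=False r=False q=False !X(q)=True X(q)=False
Evaluating at position 5: result = True

Answer: true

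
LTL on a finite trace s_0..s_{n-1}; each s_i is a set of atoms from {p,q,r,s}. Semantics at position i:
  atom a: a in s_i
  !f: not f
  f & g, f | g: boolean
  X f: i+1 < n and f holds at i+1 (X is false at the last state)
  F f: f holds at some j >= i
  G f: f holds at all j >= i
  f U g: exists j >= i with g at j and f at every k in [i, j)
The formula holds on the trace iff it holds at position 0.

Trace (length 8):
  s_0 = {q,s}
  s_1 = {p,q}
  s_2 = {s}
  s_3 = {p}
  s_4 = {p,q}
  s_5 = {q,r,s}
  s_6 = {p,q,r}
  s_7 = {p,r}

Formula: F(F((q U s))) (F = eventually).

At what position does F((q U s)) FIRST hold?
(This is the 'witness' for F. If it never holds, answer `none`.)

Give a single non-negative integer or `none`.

s_0={q,s}: F((q U s))=True (q U s)=True q=True s=True
s_1={p,q}: F((q U s))=True (q U s)=True q=True s=False
s_2={s}: F((q U s))=True (q U s)=True q=False s=True
s_3={p}: F((q U s))=True (q U s)=False q=False s=False
s_4={p,q}: F((q U s))=True (q U s)=True q=True s=False
s_5={q,r,s}: F((q U s))=True (q U s)=True q=True s=True
s_6={p,q,r}: F((q U s))=False (q U s)=False q=True s=False
s_7={p,r}: F((q U s))=False (q U s)=False q=False s=False
F(F((q U s))) holds; first witness at position 0.

Answer: 0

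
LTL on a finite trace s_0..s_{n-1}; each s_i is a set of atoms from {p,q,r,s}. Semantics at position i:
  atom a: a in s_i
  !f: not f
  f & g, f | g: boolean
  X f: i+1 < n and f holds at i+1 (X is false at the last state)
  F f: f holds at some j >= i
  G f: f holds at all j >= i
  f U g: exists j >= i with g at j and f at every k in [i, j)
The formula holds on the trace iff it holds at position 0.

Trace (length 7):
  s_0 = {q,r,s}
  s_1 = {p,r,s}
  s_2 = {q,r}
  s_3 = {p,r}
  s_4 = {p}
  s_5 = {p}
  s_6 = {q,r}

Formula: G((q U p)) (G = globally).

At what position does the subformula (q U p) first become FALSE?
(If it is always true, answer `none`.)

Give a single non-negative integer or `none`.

s_0={q,r,s}: (q U p)=True q=True p=False
s_1={p,r,s}: (q U p)=True q=False p=True
s_2={q,r}: (q U p)=True q=True p=False
s_3={p,r}: (q U p)=True q=False p=True
s_4={p}: (q U p)=True q=False p=True
s_5={p}: (q U p)=True q=False p=True
s_6={q,r}: (q U p)=False q=True p=False
G((q U p)) holds globally = False
First violation at position 6.

Answer: 6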